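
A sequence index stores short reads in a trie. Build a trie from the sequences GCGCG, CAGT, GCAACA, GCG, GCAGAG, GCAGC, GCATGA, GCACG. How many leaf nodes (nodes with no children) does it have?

7

A leaf is a node with no children — equivalently, the end of a word that is not a proper prefix of any other stored word.
Those words: "CAGT", "GCAACA", "GCACG", "GCAGAG", "GCAGC", "GCATGA", "GCGCG"
Leaf count: 7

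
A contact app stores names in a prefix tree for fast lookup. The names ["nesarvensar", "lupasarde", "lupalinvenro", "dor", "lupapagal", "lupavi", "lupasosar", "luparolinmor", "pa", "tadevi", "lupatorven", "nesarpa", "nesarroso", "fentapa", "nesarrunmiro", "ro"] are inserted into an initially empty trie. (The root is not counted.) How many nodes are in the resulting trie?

Trace insertions, counting only characters that open a new branch:
  "nesarvensar" → 11 new (n, e, s, a, r, v, e, n, s, a, r)
  "lupasarde" → 9 new (l, u, p, a, s, a, r, d, e)
  "lupalinvenro" → prefix "lupa" already present; 8 new (l, i, n, v, e, n, r, o)
  "dor" → 3 new (d, o, r)
  "lupapagal" → prefix "lupa" already present; 5 new (p, a, g, a, l)
  "lupavi" → prefix "lupa" already present; 2 new (v, i)
  "lupasosar" → prefix "lupas" already present; 4 new (o, s, a, r)
  "luparolinmor" → prefix "lupa" already present; 8 new (r, o, l, i, n, m, o, r)
  "pa" → 2 new (p, a)
  "tadevi" → 6 new (t, a, d, e, v, i)
  "lupatorven" → prefix "lupa" already present; 6 new (t, o, r, v, e, n)
  "nesarpa" → prefix "nesar" already present; 2 new (p, a)
  "nesarroso" → prefix "nesar" already present; 4 new (r, o, s, o)
  "fentapa" → 7 new (f, e, n, t, a, p, a)
  "nesarrunmiro" → prefix "nesarr" already present; 6 new (u, n, m, i, r, o)
  "ro" → 2 new (r, o)
Total nodes = 11 + 9 + 8 + 3 + 5 + 2 + 4 + 8 + 2 + 6 + 6 + 2 + 4 + 7 + 6 + 2 = 85

85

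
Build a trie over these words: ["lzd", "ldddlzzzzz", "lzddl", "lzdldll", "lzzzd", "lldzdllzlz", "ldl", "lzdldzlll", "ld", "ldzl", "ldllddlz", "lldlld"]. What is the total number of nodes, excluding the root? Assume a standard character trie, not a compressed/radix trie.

Insert word by word; a character creates a node only if that edge doesn't already exist:
  "lzd" → 3 new (l, z, d)
  "ldddlzzzzz" → prefix "l" already present; 9 new (d, d, d, l, z, z, z, z, z)
  "lzddl" → prefix "lzd" already present; 2 new (d, l)
  "lzdldll" → prefix "lzd" already present; 4 new (l, d, l, l)
  "lzzzd" → prefix "lz" already present; 3 new (z, z, d)
  "lldzdllzlz" → prefix "l" already present; 9 new (l, d, z, d, l, l, z, l, z)
  "ldl" → prefix "ld" already present; 1 new (l)
  "lzdldzlll" → prefix "lzdld" already present; 4 new (z, l, l, l)
  "ld" → prefix "ld" already present; 0 new (none)
  "ldzl" → prefix "ld" already present; 2 new (z, l)
  "ldllddlz" → prefix "ldl" already present; 5 new (l, d, d, l, z)
  "lldlld" → prefix "lld" already present; 3 new (l, l, d)
Total nodes = 3 + 9 + 2 + 4 + 3 + 9 + 1 + 4 + 0 + 2 + 5 + 3 = 45

45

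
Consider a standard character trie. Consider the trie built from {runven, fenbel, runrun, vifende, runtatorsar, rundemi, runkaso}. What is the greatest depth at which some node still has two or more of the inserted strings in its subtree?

The deepest shared node is where two words last agree before diverging.
"rundemi" and "runkaso" agree on "run" (3 characters) before diverging; nothing deeper is shared.
Longest shared-prefix length: 3

3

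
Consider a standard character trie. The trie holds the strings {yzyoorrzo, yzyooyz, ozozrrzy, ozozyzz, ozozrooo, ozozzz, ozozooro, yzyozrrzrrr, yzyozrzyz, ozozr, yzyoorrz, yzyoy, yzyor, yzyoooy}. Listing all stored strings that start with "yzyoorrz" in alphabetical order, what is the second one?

yzyoorrzo

Filter for "yzyoorrz…" and sort: "yzyoorrz", "yzyoorrzo"
Position 2: yzyoorrzo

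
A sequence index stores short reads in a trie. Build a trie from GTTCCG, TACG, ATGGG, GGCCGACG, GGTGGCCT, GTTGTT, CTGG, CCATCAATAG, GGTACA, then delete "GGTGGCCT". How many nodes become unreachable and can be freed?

5

After clearing the end-marker at "GGTGGCCT", prune upward until reaching a node still needed by another word.
The suffix "GGCCT" (5 nodes) is used only by "GGTGGCCT"; the node for "GGT" still has the child "A", so pruning stops there.
Nodes removed: 5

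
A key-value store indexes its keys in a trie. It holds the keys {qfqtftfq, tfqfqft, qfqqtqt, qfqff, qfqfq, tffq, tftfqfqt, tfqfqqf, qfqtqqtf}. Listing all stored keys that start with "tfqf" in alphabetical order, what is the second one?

tfqfqqf

Filter for "tfqf…" and sort: "tfqfqft", "tfqfqqf"
The 2nd is tfqfqqf.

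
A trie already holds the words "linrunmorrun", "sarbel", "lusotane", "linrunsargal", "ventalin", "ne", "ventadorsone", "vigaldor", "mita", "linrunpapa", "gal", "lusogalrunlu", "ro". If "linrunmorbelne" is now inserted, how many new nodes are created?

5

Walking "linrunmorbelne" from the root, the first 9 characters ("linrunmor") follow existing edges; "b" is the first miss.
New nodes needed: |"linrunmorbelne"| − 9 = 14 − 9 = 5.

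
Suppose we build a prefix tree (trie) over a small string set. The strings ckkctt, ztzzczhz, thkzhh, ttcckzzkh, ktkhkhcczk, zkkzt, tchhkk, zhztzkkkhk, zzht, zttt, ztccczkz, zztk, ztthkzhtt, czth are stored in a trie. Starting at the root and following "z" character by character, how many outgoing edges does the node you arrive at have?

The children of the "z" node are the distinct next characters among strings starting with "z".
Distinct next characters after "z": h, k, t, z.
That node has 4 child edges.

4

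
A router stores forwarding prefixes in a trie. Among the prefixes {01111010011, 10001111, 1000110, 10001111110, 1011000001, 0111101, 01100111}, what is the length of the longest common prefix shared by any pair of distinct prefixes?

The deepest shared node is where two words last agree before diverging.
e.g. "10001111" and "10001111110" share the prefix "10001111" of length 8; no pair shares a longer one.
Longest shared-prefix length: 8

8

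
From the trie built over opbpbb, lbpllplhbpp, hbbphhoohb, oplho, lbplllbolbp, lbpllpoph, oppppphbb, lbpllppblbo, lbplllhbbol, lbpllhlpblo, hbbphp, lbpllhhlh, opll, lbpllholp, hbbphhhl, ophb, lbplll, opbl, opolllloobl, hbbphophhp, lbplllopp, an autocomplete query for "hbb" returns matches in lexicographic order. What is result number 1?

hbbphhhl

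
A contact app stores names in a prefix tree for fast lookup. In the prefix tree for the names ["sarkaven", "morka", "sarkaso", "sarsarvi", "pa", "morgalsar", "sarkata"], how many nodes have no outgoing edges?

Leaves are exactly the stored words that no other stored word extends.
Those words: "morgalsar", "morka", "pa", "sarkaso", "sarkata", "sarkaven", "sarsarvi"
Leaf count: 7

7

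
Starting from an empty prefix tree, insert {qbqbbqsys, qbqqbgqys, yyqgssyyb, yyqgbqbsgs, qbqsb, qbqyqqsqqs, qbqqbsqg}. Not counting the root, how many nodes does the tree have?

42

Trace insertions, counting only characters that open a new branch:
  "qbqbbqsys" → 9 new (q, b, q, b, b, q, s, y, s)
  "qbqqbgqys" → prefix "qbq" already present; 6 new (q, b, g, q, y, s)
  "yyqgssyyb" → 9 new (y, y, q, g, s, s, y, y, b)
  "yyqgbqbsgs" → prefix "yyqg" already present; 6 new (b, q, b, s, g, s)
  "qbqsb" → prefix "qbq" already present; 2 new (s, b)
  "qbqyqqsqqs" → prefix "qbq" already present; 7 new (y, q, q, s, q, q, s)
  "qbqqbsqg" → prefix "qbqqb" already present; 3 new (s, q, g)
Total nodes = 9 + 6 + 9 + 6 + 2 + 7 + 3 = 42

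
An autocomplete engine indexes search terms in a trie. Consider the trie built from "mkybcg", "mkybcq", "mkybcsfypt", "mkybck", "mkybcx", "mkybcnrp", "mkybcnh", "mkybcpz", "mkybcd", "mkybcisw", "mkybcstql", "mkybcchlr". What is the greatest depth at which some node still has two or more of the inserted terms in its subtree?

Equivalently: take the maximum, over all pairs, of their longest common prefix length.
e.g. "mkybcnh" and "mkybcnrp" share the prefix "mkybcn" of length 6; no pair shares a longer one.
Longest shared-prefix length: 6

6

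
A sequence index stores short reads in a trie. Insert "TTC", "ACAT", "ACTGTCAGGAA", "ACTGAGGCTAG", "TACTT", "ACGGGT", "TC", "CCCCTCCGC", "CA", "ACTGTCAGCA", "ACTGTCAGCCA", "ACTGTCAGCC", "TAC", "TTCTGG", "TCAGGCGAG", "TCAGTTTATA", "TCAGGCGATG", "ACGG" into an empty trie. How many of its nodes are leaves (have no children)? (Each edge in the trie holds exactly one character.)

Leaves are exactly the stored words that no other stored word extends.
Those words: "ACAT", "ACGGGT", "ACTGAGGCTAG", "ACTGTCAGCA", "ACTGTCAGCCA", "ACTGTCAGGAA", "CA", "CCCCTCCGC", "TACTT", "TCAGGCGAG", "TCAGGCGATG", "TCAGTTTATA", "TTCTGG"
Leaf count: 13

13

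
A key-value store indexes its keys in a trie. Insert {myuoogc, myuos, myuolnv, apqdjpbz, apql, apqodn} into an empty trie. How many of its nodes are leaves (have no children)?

6

A leaf is a node with no children — equivalently, the end of a word that is not a proper prefix of any other stored word.
Those words: "apqdjpbz", "apql", "apqodn", "myuolnv", "myuoogc", "myuos"
Leaf count: 6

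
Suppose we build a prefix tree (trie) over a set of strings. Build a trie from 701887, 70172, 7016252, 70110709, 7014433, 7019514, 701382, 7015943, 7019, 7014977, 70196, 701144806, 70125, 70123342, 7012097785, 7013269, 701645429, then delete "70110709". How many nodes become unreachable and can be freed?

Walk "70110709" from the leaf back toward the root, removing each node that no remaining word uses.
The suffix "0709" (4 nodes) is used only by "70110709"; the node for "7011" still has the child "4", so pruning stops there.
Nodes removed: 4

4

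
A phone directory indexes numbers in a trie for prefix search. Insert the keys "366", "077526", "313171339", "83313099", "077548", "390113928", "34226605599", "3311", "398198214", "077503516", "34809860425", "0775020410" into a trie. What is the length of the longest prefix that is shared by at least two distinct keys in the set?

5

The deepest shared node is where two words last agree before diverging.
e.g. "0775020410" and "077503516" share the prefix "07750" of length 5; no pair shares a longer one.
Longest shared-prefix length: 5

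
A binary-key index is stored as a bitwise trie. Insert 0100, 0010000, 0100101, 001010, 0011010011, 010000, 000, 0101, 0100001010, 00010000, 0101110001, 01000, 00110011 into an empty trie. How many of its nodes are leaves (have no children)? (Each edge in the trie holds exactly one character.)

8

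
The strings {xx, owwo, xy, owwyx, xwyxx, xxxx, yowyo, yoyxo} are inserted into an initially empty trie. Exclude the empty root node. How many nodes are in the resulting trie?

Trie structure (* marks end of a word):
(root)
├─ o
│  └─ w
│     └─ w
│        ├─ o *
│        └─ y
│           └─ x *
├─ x
│  ├─ w
│  │  └─ y
│  │     └─ x
│  │        └─ x *
│  ├─ x *
│  │  └─ x
│  │     └─ x *
│  └─ y *
└─ y
   └─ o
      ├─ w
      │  └─ y
      │     └─ o *
      └─ y
         └─ x
            └─ o *
Counting every labelled node above: 23.

23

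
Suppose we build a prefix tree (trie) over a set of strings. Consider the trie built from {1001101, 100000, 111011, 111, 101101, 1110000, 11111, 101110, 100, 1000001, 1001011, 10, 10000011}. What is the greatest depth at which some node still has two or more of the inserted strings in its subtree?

7

The deepest shared node is where two words last agree before diverging.
"1000001" and "10000011" agree on "1000001" (7 characters) before diverging; nothing deeper is shared.
Longest shared-prefix length: 7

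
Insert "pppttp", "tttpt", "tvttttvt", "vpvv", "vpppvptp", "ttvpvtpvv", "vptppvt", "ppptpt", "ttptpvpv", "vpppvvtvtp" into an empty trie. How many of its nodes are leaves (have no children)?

10

Leaves are exactly the stored words that no other stored word extends.
Those words: "ppptpt", "pppttp", "ttptpvpv", "tttpt", "ttvpvtpvv", "tvttttvt", "vpppvptp", "vpppvvtvtp", "vptppvt", "vpvv"
Leaf count: 10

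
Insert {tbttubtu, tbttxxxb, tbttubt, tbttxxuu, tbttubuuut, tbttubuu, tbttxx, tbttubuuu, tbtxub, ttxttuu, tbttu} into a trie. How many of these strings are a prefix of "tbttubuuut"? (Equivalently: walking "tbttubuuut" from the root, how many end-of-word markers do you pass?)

Walk "tbttubuuut" from the root; an end-of-word marker is hit whenever a stored word is a prefix of "tbttubuuut".
Prefixes of the query that are stored words: "tbttu", "tbttubuu", "tbttubuuu", "tbttubuuut"
Count: 4

4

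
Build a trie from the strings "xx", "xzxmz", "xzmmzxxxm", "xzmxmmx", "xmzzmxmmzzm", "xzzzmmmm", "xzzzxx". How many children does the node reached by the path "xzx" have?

Walk "xzx" from the root, arriving at one node.
Characters that immediately follow "xzx" among the stored strings: {m}.
That node has 1 child edge.

1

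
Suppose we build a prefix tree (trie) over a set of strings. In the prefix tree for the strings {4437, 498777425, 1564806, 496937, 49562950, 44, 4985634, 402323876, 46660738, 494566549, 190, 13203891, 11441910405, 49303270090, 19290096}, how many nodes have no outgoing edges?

14

A leaf is a node with no children — equivalently, the end of a word that is not a proper prefix of any other stored word.
Those words: "11441910405", "13203891", "1564806", "190", "19290096", "402323876", "4437", "46660738", "49303270090", "494566549", "49562950", "496937", "4985634", "498777425"
Leaf count: 14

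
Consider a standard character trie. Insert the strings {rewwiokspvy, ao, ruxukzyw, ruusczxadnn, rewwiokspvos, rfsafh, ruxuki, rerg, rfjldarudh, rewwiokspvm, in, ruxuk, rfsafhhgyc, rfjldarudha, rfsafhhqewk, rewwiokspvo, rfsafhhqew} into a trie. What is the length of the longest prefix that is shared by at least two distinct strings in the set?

11

Equivalently: take the maximum, over all pairs, of their longest common prefix length.
e.g. "rewwiokspvo" and "rewwiokspvos" share the prefix "rewwiokspvo" of length 11; no pair shares a longer one.
Longest shared-prefix length: 11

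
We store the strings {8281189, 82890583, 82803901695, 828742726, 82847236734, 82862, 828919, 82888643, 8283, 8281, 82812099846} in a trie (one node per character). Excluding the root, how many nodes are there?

51

Count nodes per top-level branch (shared prefixes stored once):
  '8'-branch (82803901695, 8281, 8281189, 82812099846, 8283, 82847236734, 82862, 828742726, 82888643, 82890583, 828919): 51 nodes
Sum: 51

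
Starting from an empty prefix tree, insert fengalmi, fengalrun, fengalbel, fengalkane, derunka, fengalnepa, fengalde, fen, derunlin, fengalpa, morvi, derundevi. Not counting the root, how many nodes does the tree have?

45

Count nodes per top-level branch (shared prefixes stored once):
  'd'-branch (derundevi, derunka, derunlin): 14 nodes
  'f'-branch (fen, fengalbel, fengalde, fengalkane, fengalmi, fengalnepa, fengalpa, fengalrun): 26 nodes
  'm'-branch (morvi): 5 nodes
Sum: 45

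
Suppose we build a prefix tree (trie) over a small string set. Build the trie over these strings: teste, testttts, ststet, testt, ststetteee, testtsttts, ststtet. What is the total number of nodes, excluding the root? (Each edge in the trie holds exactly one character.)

Trie structure (* marks end of a word):
(root)
├─ s
│  └─ t
│     └─ s
│        └─ t
│           ├─ e
│           │  └─ t *
│           │     └─ t
│           │        └─ e
│           │           └─ e
│           │              └─ e *
│           └─ t
│              └─ e
│                 └─ t *
└─ t
   └─ e
      └─ s
         └─ t
            ├─ e *
            └─ t *
               ├─ s
               │  └─ t
               │     └─ t
               │        └─ t
               │           └─ s *
               └─ t
                  └─ t
                     └─ s *
Counting every labelled node above: 27.

27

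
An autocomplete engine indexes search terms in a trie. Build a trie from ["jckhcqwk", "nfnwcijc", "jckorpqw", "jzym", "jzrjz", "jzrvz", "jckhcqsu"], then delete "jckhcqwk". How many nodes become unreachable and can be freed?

2

Walk "jckhcqwk" from the leaf back toward the root, removing each node that no remaining word uses.
The suffix "wk" (2 nodes) is used only by "jckhcqwk"; the node for "jckhcq" still has the child "s", so pruning stops there.
Nodes removed: 2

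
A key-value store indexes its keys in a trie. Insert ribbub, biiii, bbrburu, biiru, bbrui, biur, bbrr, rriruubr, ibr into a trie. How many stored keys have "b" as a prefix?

Filter for entries beginning with "b":
Words under "b": bbrburu, bbrr, bbrui, biiii, biiru, biur
Count: 6

6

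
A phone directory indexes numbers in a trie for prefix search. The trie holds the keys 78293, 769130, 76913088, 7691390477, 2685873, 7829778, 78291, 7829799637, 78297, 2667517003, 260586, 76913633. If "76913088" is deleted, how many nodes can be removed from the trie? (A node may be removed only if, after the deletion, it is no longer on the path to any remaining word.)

2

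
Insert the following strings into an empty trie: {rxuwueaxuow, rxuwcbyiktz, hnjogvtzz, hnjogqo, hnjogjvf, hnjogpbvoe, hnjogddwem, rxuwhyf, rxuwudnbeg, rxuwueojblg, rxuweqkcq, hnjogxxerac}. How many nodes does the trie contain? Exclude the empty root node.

66

Count nodes per top-level branch (shared prefixes stored once):
  'h'-branch (hnjogddwem, hnjogjvf, hnjogpbvoe, hnjogqo, hnjogvtzz, hnjogxxerac): 30 nodes
  'r'-branch (rxuwcbyiktz, rxuweqkcq, rxuwhyf, rxuwudnbeg, rxuwueaxuow, rxuwueojblg): 36 nodes
Sum: 66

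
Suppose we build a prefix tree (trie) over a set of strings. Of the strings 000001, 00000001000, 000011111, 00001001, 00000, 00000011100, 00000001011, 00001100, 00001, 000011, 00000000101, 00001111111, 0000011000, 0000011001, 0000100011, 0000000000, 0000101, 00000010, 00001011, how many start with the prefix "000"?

19

Traverse to the node for "000", then collect every word in that subtree.
Words under "000": 00000, 0000000000, 00000000101, 00000001000, 00000001011, 00000010, 00000011100, 000001, 0000011000, 0000011001, 00001, 0000100011, 00001001, 0000101, 00001011, 000011, 00001100, 000011111, 00001111111
Count: 19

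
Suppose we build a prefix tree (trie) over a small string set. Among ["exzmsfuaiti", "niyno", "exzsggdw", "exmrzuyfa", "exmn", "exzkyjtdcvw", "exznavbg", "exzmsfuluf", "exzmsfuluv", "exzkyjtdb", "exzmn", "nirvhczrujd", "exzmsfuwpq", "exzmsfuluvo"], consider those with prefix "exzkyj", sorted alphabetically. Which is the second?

Words with prefix "exzkyj", in lexicographic order: "exzkyjtdb", "exzkyjtdcvw"
The 2nd is exzkyjtdcvw.

exzkyjtdcvw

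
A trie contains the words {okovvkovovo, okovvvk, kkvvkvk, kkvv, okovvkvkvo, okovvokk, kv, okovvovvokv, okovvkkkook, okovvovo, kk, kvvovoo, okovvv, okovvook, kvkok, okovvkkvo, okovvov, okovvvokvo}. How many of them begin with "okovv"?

12

Traverse to the node for "okovv", then collect every word in that subtree.
Matches: "okovvkkkook", "okovvkkvo", "okovvkovovo", "okovvkvkvo", "okovvokk", "okovvook", "okovvov", "okovvovo", "okovvovvokv", "okovvv", "okovvvk", "okovvvokvo"
Count: 12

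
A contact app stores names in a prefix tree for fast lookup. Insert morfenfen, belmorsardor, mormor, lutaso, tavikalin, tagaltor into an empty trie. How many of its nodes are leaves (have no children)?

6

A leaf is a node with no children — equivalently, the end of a word that is not a proper prefix of any other stored word.
Those words: "belmorsardor", "lutaso", "morfenfen", "mormor", "tagaltor", "tavikalin"
Leaf count: 6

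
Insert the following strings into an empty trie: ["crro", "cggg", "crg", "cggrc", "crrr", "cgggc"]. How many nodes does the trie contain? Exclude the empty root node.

Trace insertions, counting only characters that open a new branch:
  "crro" → 4 new (c, r, r, o)
  "cggg" → prefix "c" already present; 3 new (g, g, g)
  "crg" → prefix "cr" already present; 1 new (g)
  "cggrc" → prefix "cgg" already present; 2 new (r, c)
  "crrr" → prefix "crr" already present; 1 new (r)
  "cgggc" → prefix "cggg" already present; 1 new (c)
Total nodes = 4 + 3 + 1 + 2 + 1 + 1 = 12

12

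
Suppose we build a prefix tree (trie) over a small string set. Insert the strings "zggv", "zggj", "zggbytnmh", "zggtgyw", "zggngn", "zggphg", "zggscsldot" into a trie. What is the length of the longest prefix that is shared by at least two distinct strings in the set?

3

Equivalently: take the maximum, over all pairs, of their longest common prefix length.
"zggbytnmh" and "zggj" agree on "zgg" (3 characters) before diverging; nothing deeper is shared.
Longest shared-prefix length: 3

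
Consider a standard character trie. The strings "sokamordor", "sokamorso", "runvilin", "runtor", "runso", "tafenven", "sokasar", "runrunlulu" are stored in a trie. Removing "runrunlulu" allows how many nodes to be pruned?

After clearing the end-marker at "runrunlulu", prune upward until reaching a node still needed by another word.
The suffix "runlulu" (7 nodes) is used only by "runrunlulu"; the node for "run" still has the child "v", so pruning stops there.
Nodes removed: 7

7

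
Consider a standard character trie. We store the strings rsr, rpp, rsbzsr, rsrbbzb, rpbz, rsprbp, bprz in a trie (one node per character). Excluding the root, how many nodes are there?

Trie structure (* marks end of a word):
(root)
├─ b
│  └─ p
│     └─ r
│        └─ z *
└─ r
   ├─ p
   │  ├─ b
   │  │  └─ z *
   │  └─ p *
   └─ s
      ├─ b
      │  └─ z
      │     └─ s
      │        └─ r *
      ├─ p
      │  └─ r
      │     └─ b
      │        └─ p *
      └─ r *
         └─ b
            └─ b
               └─ z
                  └─ b *
Counting every labelled node above: 23.

23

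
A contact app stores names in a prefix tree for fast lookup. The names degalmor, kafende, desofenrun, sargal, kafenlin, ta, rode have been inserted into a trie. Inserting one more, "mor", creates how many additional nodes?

3

Nothing in the trie begins with "m"; the whole of "mor" is new.
3 − 0 = 3 new nodes.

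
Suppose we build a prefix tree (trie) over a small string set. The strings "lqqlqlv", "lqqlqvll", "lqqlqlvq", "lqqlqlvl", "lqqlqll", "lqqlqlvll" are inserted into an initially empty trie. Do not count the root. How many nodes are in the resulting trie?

14

Trie structure (* marks end of a word):
(root)
└─ l
   └─ q
      └─ q
         └─ l
            └─ q
               ├─ l
               │  ├─ l *
               │  └─ v *
               │     ├─ l *
               │     │  └─ l *
               │     └─ q *
               └─ v
                  └─ l
                     └─ l *
Counting every labelled node above: 14.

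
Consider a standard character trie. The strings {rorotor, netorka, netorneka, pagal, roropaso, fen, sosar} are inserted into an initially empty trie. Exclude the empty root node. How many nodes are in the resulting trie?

For each word, the new-node count is its length minus the longest prefix already in the trie:
  "rorotor" → 7 new (r, o, r, o, t, o, r)
  "netorka" → 7 new (n, e, t, o, r, k, a)
  "netorneka" → prefix "netor" already present; 4 new (n, e, k, a)
  "pagal" → 5 new (p, a, g, a, l)
  "roropaso" → prefix "roro" already present; 4 new (p, a, s, o)
  "fen" → 3 new (f, e, n)
  "sosar" → 5 new (s, o, s, a, r)
Total nodes = 7 + 7 + 4 + 5 + 4 + 3 + 5 = 35

35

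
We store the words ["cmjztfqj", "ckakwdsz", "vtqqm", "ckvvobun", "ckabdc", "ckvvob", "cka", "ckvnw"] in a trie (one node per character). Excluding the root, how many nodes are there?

31

Trie structure (* marks end of a word):
(root)
├─ c
│  ├─ k
│  │  ├─ a *
│  │  │  ├─ b
│  │  │  │  └─ d
│  │  │  │     └─ c *
│  │  │  └─ k
│  │  │     └─ w
│  │  │        └─ d
│  │  │           └─ s
│  │  │              └─ z *
│  │  └─ v
│  │     ├─ n
│  │     │  └─ w *
│  │     └─ v
│  │        └─ o
│  │           └─ b *
│  │              └─ u
│  │                 └─ n *
│  └─ m
│     └─ j
│        └─ z
│           └─ t
│              └─ f
│                 └─ q
│                    └─ j *
└─ v
   └─ t
      └─ q
         └─ q
            └─ m *
Counting every labelled node above: 31.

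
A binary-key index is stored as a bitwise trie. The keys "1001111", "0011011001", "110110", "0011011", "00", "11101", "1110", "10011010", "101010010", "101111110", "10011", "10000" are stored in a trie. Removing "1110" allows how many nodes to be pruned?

0

After clearing the end-marker at "1110", prune upward until reaching a node still needed by another word.
Every node on "1110" is still needed (e.g. by "11101"), so nothing is freed.
Nodes removed: 0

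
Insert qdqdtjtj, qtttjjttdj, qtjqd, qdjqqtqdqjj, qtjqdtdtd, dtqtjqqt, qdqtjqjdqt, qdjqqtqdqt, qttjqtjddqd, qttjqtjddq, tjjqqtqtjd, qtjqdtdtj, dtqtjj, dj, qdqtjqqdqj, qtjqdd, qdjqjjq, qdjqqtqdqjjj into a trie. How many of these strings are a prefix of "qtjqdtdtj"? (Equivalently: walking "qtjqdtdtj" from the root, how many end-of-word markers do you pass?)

Walk "qtjqdtdtj" from the root; an end-of-word marker is hit whenever a stored word is a prefix of "qtjqdtdtj".
Prefixes of the query that are stored words: "qtjqd", "qtjqdtdtj"
Count: 2

2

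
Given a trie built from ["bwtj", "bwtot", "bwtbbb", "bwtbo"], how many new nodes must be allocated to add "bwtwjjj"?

4

Walking "bwtwjjj" from the root, the first 3 characters ("bwt") follow existing edges; "w" is the first miss.
So 7 − 3 = 4 new nodes.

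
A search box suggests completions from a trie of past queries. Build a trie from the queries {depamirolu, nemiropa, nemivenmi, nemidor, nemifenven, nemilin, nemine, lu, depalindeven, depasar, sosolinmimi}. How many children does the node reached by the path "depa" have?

Walk "depa" from the root, arriving at one node.
Characters that immediately follow "depa" among the stored strings: {l, m, s}.
That node has 3 child edges.

3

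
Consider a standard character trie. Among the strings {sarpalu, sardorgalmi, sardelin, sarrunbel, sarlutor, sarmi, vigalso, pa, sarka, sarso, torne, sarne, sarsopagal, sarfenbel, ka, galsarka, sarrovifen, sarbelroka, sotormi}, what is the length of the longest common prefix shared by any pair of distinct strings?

5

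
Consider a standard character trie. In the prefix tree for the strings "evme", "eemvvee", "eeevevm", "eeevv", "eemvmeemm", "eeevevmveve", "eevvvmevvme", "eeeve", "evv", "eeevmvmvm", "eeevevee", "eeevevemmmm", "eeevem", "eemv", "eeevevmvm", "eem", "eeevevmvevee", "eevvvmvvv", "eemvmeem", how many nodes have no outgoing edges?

Leaves are exactly the stored words that no other stored word extends.
Those words: "eeevem", "eeevevee", "eeevevemmmm", "eeevevmvevee", "eeevevmvm", "eeevmvmvm", "eeevv", "eemvmeemm", "eemvvee", "eevvvmevvme", "eevvvmvvv", "evme", "evv"
Leaf count: 13

13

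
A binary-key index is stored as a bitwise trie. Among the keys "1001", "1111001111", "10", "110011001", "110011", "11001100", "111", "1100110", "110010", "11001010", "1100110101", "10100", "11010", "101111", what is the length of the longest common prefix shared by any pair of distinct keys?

Look for the deepest trie node that still has at least two words in its subtree.
e.g. "11001100" and "110011001" share the prefix "11001100" of length 8; no pair shares a longer one.
Longest shared-prefix length: 8

8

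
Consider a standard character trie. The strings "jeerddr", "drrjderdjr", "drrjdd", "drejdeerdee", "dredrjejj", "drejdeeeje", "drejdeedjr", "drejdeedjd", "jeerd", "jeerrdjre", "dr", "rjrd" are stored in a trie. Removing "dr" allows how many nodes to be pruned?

A node on "dr"'s path can go only if nothing else ends at it or branches off below it.
Every node on "dr" is still needed (e.g. by "drrjderdjr"), so nothing is freed.
Nodes removed: 0

0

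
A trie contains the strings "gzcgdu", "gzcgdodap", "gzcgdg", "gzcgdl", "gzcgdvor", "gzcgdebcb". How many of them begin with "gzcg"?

Filter for entries beginning with "gzcg":
Matches: "gzcgdebcb", "gzcgdg", "gzcgdl", "gzcgdodap", "gzcgdu", "gzcgdvor"
Count: 6

6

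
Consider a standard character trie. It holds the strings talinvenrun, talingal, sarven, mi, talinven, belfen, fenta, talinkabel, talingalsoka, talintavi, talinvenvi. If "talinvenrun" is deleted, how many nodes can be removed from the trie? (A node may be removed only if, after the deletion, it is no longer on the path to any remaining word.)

A node on "talinvenrun"'s path can go only if nothing else ends at it or branches off below it.
The suffix "run" (3 nodes) is used only by "talinvenrun"; the node for "talinven" still has the child "v", so pruning stops there.
Nodes removed: 3

3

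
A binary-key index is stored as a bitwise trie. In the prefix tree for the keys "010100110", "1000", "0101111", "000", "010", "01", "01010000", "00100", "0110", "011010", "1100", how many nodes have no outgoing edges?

8

Leaves are exactly the stored words that no other stored word extends.
Those words: "000", "00100", "01010000", "010100110", "0101111", "011010", "1000", "1100"
Leaf count: 8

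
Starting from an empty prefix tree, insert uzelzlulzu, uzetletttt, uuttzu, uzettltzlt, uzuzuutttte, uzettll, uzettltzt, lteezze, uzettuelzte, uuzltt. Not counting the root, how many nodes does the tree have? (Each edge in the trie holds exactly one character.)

For each word, the new-node count is its length minus the longest prefix already in the trie:
  "uzelzlulzu" → 10 new (u, z, e, l, z, l, u, l, z, u)
  "uzetletttt" → prefix "uze" already present; 7 new (t, l, e, t, t, t, t)
  "uuttzu" → prefix "u" already present; 5 new (u, t, t, z, u)
  "uzettltzlt" → prefix "uzet" already present; 6 new (t, l, t, z, l, t)
  "uzuzuutttte" → prefix "uz" already present; 9 new (u, z, u, u, t, t, t, t, e)
  "uzettll" → prefix "uzettl" already present; 1 new (l)
  "uzettltzt" → prefix "uzettltz" already present; 1 new (t)
  "lteezze" → 7 new (l, t, e, e, z, z, e)
  "uzettuelzte" → prefix "uzett" already present; 6 new (u, e, l, z, t, e)
  "uuzltt" → prefix "uu" already present; 4 new (z, l, t, t)
Total nodes = 10 + 7 + 5 + 6 + 9 + 1 + 1 + 7 + 6 + 4 = 56

56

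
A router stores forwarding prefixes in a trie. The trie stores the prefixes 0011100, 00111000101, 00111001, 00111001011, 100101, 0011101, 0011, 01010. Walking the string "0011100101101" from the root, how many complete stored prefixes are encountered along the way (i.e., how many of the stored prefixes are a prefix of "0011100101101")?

4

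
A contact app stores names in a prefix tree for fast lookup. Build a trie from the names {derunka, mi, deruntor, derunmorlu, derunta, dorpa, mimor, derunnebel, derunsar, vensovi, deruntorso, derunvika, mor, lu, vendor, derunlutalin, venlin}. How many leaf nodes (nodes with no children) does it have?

Leaves are exactly the stored words that no other stored word extends.
Those words: "derunka", "derunlutalin", "derunmorlu", "derunnebel", "derunsar", "derunta", "deruntorso", "derunvika", "dorpa", "lu", "mimor", "mor", "vendor", "venlin", "vensovi"
Leaf count: 15

15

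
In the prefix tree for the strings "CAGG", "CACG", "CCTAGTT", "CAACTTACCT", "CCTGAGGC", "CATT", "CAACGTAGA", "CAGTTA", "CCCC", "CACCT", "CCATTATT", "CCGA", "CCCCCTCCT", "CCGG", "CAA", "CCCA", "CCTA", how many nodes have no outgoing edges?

14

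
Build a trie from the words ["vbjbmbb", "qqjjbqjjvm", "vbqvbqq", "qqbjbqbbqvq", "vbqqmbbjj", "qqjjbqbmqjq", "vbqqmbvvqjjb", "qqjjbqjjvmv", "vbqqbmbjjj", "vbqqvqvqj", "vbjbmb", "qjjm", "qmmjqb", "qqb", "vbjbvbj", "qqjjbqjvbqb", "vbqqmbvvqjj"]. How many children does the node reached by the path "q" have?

3

The children of the "q" node are the distinct next characters among strings starting with "q".
Distinct next characters after "q": j, m, q.
That node has 3 child edges.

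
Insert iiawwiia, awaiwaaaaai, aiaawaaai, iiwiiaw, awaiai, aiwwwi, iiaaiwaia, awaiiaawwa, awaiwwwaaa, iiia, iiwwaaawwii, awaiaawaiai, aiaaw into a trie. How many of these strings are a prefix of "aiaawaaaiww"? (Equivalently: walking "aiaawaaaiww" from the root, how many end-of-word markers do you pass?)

Check each prefix of "aiaawaaaiww" against the stored set — each match is an end-marker on the path.
Prefixes of the query that are stored words: "aiaaw", "aiaawaaai"
Count: 2

2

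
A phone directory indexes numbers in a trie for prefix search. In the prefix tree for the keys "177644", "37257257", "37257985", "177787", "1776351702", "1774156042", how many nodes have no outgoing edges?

Leaves are exactly the stored words that no other stored word extends.
Those words: "1774156042", "1776351702", "177644", "177787", "37257257", "37257985"
Leaf count: 6

6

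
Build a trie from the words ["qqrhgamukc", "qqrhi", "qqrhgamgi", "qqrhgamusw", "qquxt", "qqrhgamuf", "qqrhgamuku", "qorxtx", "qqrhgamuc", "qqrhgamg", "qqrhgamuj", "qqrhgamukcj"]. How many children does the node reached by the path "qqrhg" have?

Walk "qqrhg" from the root, arriving at one node.
Distinct next characters after "qqrhg": a.
That node has 1 child edge.

1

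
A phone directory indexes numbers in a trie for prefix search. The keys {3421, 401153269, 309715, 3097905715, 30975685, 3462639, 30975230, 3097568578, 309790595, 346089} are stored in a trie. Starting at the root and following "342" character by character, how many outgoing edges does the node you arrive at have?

Follow the path "342" to its node, then look at its outgoing edges.
Distinct next characters after "342": 1.
That node has 1 child edge.

1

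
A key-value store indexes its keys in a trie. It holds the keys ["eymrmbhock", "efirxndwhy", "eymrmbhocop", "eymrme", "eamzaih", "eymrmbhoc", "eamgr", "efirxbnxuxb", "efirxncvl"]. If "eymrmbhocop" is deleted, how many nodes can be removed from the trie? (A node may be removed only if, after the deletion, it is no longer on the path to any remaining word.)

Walk "eymrmbhocop" from the leaf back toward the root, removing each node that no remaining word uses.
The suffix "op" (2 nodes) is used only by "eymrmbhocop"; the node for "eymrmbhoc" still has the child "k", so pruning stops there.
Nodes removed: 2

2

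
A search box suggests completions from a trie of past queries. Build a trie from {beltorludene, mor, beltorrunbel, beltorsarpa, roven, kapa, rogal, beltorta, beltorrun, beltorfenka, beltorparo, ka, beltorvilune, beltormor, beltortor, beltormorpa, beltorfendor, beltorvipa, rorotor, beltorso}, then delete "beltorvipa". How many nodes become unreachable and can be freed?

After clearing the end-marker at "beltorvipa", prune upward until reaching a node still needed by another word.
The suffix "pa" (2 nodes) is used only by "beltorvipa"; the node for "beltorvi" still has the child "l", so pruning stops there.
Nodes removed: 2

2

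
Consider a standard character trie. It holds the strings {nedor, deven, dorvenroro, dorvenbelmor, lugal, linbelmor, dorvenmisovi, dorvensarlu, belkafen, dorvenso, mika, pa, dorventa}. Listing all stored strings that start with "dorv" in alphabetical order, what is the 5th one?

DFS of the "dorv" subtree visits, in order: "dorvenbelmor", "dorvenmisovi", "dorvenroro", "dorvensarlu", "dorvenso", "dorventa"
The 5th is dorvenso.

dorvenso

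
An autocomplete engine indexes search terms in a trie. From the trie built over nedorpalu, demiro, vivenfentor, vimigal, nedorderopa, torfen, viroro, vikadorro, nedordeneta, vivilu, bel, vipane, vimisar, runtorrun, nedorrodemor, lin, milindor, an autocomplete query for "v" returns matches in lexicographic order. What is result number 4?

Filter for "v…" and sort: "vikadorro", "vimigal", "vimisar", "vipane", "viroro", "vivenfentor", "vivilu"
Position 4: vipane

vipane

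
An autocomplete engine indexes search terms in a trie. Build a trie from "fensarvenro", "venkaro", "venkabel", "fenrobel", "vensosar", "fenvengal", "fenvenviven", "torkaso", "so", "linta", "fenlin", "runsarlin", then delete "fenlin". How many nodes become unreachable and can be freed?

After clearing the end-marker at "fenlin", prune upward until reaching a node still needed by another word.
The suffix "lin" (3 nodes) is used only by "fenlin"; the node for "fen" still has the child "s", so pruning stops there.
Nodes removed: 3

3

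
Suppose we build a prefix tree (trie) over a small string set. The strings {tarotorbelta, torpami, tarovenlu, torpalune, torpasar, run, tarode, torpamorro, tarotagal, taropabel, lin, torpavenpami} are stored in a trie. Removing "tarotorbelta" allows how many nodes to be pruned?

A node on "tarotorbelta"'s path can go only if nothing else ends at it or branches off below it.
The suffix "orbelta" (7 nodes) is used only by "tarotorbelta"; the node for "tarot" still has the child "a", so pruning stops there.
Nodes removed: 7

7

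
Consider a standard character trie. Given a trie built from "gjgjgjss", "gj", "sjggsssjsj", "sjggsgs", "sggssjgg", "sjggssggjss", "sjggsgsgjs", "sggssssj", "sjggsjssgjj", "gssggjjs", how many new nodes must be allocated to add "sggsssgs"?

2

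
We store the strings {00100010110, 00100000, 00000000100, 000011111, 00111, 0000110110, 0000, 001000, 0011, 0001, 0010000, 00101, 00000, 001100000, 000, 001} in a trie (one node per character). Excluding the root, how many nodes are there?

40

Count nodes per top-level branch (shared prefixes stored once):
  '0'-branch (000, 0000, 00000, 00000000100, 0000110110, 000011111, 0001, 001, 001000, 0010000, 00100000, 00100010110, 00101, 0011, 001100000, 00111): 40 nodes
Sum: 40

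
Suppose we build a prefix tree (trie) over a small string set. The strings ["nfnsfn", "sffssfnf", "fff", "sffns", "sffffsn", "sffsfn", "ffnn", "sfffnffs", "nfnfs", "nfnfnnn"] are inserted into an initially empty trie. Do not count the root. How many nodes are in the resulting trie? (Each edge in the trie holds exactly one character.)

Trace insertions, counting only characters that open a new branch:
  "nfnsfn" → 6 new (n, f, n, s, f, n)
  "sffssfnf" → 8 new (s, f, f, s, s, f, n, f)
  "fff" → 3 new (f, f, f)
  "sffns" → prefix "sff" already present; 2 new (n, s)
  "sffffsn" → prefix "sff" already present; 4 new (f, f, s, n)
  "sffsfn" → prefix "sffs" already present; 2 new (f, n)
  "ffnn" → prefix "ff" already present; 2 new (n, n)
  "sfffnffs" → prefix "sfff" already present; 4 new (n, f, f, s)
  "nfnfs" → prefix "nfn" already present; 2 new (f, s)
  "nfnfnnn" → prefix "nfnf" already present; 3 new (n, n, n)
Total nodes = 6 + 8 + 3 + 2 + 4 + 2 + 2 + 4 + 2 + 3 = 36

36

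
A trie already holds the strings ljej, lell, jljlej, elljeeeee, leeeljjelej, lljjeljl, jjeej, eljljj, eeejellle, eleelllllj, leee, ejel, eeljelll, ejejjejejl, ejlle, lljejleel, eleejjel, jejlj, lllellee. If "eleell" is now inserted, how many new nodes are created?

Every character of "eleell" already lies on an existing path (it is a prefix of some stored word).
No new nodes are needed: 0.

0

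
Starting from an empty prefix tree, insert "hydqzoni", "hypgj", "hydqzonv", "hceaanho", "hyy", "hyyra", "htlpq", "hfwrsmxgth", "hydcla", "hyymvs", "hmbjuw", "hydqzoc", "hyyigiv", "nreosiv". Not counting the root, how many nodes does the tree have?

58

Insert word by word; a character creates a node only if that edge doesn't already exist:
  "hydqzoni" → 8 new (h, y, d, q, z, o, n, i)
  "hypgj" → prefix "hy" already present; 3 new (p, g, j)
  "hydqzonv" → prefix "hydqzon" already present; 1 new (v)
  "hceaanho" → prefix "h" already present; 7 new (c, e, a, a, n, h, o)
  "hyy" → prefix "hy" already present; 1 new (y)
  "hyyra" → prefix "hyy" already present; 2 new (r, a)
  "htlpq" → prefix "h" already present; 4 new (t, l, p, q)
  "hfwrsmxgth" → prefix "h" already present; 9 new (f, w, r, s, m, x, g, t, h)
  "hydcla" → prefix "hyd" already present; 3 new (c, l, a)
  "hyymvs" → prefix "hyy" already present; 3 new (m, v, s)
  "hmbjuw" → prefix "h" already present; 5 new (m, b, j, u, w)
  "hydqzoc" → prefix "hydqzo" already present; 1 new (c)
  "hyyigiv" → prefix "hyy" already present; 4 new (i, g, i, v)
  "nreosiv" → 7 new (n, r, e, o, s, i, v)
Total nodes = 8 + 3 + 1 + 7 + 1 + 2 + 4 + 9 + 3 + 3 + 5 + 1 + 4 + 7 = 58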